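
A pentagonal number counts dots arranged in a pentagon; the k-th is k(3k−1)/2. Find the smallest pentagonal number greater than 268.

Solve n(3n−1)/2 > 268 for integer n.
The largest n with value ≤ 268 is 13 (since 247 ≤ 268 < 287), so the first above is n = 14, value 287.

287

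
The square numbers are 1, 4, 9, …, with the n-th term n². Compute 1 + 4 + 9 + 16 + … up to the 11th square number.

Σ_{i=1}^{11} i² = 11·12·23/6 = 506.

506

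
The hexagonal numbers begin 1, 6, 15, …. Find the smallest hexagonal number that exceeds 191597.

Solve n(2n−1) > 191597 for integer n.
The largest n with value ≤ 191597 is 309 (since 190653 ≤ 191597 < 191890), so the first above is n = 310, value 191890.

191890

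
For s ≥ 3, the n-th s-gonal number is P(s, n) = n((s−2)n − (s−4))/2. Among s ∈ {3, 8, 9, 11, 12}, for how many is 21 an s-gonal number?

2

s = 3: P(3, 6) = 21. ✓
s = 8: P(8, 3) = 21. ✓
s = 9: P(9, 2) = 9 and P(9, 3) = 24; 21 is not s-gonal.
s = 11: P(11, 2) = 11 and P(11, 3) = 30; 21 is not s-gonal.
s = 12: P(12, 2) = 12 and P(12, 3) = 33; 21 is not s-gonal.
Hits: s ∈ {3, 8} → 2.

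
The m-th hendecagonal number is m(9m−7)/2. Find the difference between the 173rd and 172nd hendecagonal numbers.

Consecutive hendecagonal numbers differ by 9n − 8: here 9·173 − 8 = 1549.

1549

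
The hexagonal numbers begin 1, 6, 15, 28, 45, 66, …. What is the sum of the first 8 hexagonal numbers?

372

Σ i(2i−1) = 2Σi² − Σi over i = 1..8.
Σi = 36 and Σi² = 204.
2·204 − 1·36 = 372.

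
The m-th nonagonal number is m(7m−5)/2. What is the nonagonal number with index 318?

The 318th nonagonal number is n(7n−5)/2 with n = 318.
318·(7·318 − 5)/2 = 318·2221/2 = 353139.

353139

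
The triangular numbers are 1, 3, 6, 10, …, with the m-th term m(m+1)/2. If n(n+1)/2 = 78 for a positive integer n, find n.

12

Set n(n+1)/2 = 78, giving n² + n − 156 = 0.
The discriminant is 1 + 8·78 = 625, and √625 = 25.
So n = (-1 + 25) / 2 = 24/2 = 12.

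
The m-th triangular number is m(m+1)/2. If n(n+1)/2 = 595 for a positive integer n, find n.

34

Set n(n+1)/2 = 595, giving n² + n − 1190 = 0.
The discriminant is 1 + 8·595 = 4761, and √4761 = 69.
So n = (-1 + 69) / 2 = 68/2 = 34.
Check: 34·35/2 = 595. ✓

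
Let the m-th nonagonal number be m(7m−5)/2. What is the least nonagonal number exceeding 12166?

12450

Solve n(7n−5)/2 > 12166 for integer n.
The largest n with value ≤ 12166 is 59 (since 12036 ≤ 12166 < 12450), so the first above is n = 60, value 12450.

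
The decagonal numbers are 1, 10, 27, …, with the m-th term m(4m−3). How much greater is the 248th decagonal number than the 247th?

1977

Consecutive decagonal numbers differ by 8n − 7: here 8·248 − 7 = 1977.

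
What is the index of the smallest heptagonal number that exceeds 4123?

Solve n(5n−3)/2 > 4123 for integer n.
The largest n with value ≤ 4123 is 40 (since 3940 ≤ 4123 < 4141), so the first above is n = 41, value 4141.

41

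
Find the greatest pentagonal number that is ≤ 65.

Solve n(3n−1)/2 ≤ 65 for integer n.
n = 6 gives 51 ≤ 65, while n = 7 gives 70 > 65; so the answer is 51.

51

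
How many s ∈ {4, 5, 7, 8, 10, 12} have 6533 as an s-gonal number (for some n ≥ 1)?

1

s = 4: P(4, 80) = 6400 and P(4, 81) = 6561; 6533 is not s-gonal.
s = 5: P(5, 66) = 6501 and P(5, 67) = 6700; 6533 is not s-gonal.
s = 7: P(7, 51) = 6426 and P(7, 52) = 6682; 6533 is not s-gonal.
s = 8: P(8, 47) = 6533. ✓
s = 10: P(10, 40) = 6280 and P(10, 41) = 6601; 6533 is not s-gonal.
s = 12: P(12, 36) = 6336 and P(12, 37) = 6697; 6533 is not s-gonal.
Hits: s ∈ {8} → 1.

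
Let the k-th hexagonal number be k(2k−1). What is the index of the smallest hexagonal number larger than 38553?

Solve n(2n−1) > 38553 for integer n.
The largest n with value ≤ 38553 is 139 (since 38503 ≤ 38553 < 39060), so the first above is n = 140, value 39060.

140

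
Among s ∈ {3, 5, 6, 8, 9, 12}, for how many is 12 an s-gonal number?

2

s = 3: P(3, 4) = 10 and P(3, 5) = 15; 12 is not s-gonal.
s = 5: P(5, 3) = 12. ✓
s = 6: P(6, 2) = 6 and P(6, 3) = 15; 12 is not s-gonal.
s = 8: P(8, 2) = 8 and P(8, 3) = 21; 12 is not s-gonal.
s = 9: P(9, 2) = 9 and P(9, 3) = 24; 12 is not s-gonal.
s = 12: P(12, 2) = 12. ✓
Hits: s ∈ {5, 12} → 2.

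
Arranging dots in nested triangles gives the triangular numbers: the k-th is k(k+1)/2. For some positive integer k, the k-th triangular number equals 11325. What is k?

150

Set n(n+1)/2 = 11325, giving n² + n − 22650 = 0.
The discriminant is 1 + 8·11325 = 90601, and √90601 = 301.
So n = (-1 + 301) / 2 = 300/2 = 150.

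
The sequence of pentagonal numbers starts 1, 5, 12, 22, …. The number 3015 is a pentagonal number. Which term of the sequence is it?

45

Set n(3n−1)/2 = 3015, giving 3n² − n − 6030 = 0.
The discriminant is 1 + 24·3015 = 72361, and √72361 = 269.
So n = (1 + 269) / 6 = 270/6 = 45.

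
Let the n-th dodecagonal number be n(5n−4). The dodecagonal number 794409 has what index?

Set n(5n−4) = 794409, giving 5n² − 4n − 794409 = 0.
The discriminant is 16 + 20·794409 = 15888196, and √15888196 = 3986.
So n = (4 + 3986) / 10 = 3990/10 = 399.
Check: 399·(5·399 − 4) = 794409. ✓

399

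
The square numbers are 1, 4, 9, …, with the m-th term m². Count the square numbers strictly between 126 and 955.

19

The n-th square number is n².
Smallest index with value > 126: n = 12 (giving 144).
Largest index with value < 955: n = 30 (giving 900).
Indices 12 through 30: 19 terms.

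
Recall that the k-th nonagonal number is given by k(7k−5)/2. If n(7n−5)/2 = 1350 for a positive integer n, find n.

Set n(7n−5)/2 = 1350, giving 7n² − 5n − 2700 = 0.
The discriminant is 25 + 56·1350 = 75625, and √75625 = 275.
So n = (5 + 275) / 14 = 280/14 = 20.

20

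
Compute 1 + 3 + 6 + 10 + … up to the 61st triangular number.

39711

Σ i(i+1)/2 = (Σi² + Σi) / 2 over i = 1..61.
Σi = 1891 and Σi² = 77531.
(1·77531 + 1·1891) / 2 = 79422/2 = 39711.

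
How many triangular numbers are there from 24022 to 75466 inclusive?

170

The n-th triangular number is n(n+1)/2.
Smallest index with value ≥ 24022: n = 219 (giving 24090).
Largest index with value ≤ 75466: n = 388 (giving 75466).
Indices 219 through 388: 170 terms.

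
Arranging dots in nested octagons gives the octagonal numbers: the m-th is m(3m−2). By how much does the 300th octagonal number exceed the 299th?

1795

Consecutive octagonal numbers differ by 6n − 5: here 6·300 − 5 = 1795.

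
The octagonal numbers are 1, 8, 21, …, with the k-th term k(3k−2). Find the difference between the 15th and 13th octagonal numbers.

164

15·(3·15 − 2) = 645 and 13·(3·13 − 2) = 481.
Difference: 645 − 481 = 164.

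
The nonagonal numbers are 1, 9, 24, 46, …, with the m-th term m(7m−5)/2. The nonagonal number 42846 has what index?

111

Set n(7n−5)/2 = 42846, giving 7n² − 5n − 85692 = 0.
The discriminant is 25 + 56·42846 = 2399401, and √2399401 = 1549.
So n = (5 + 1549) / 14 = 1554/14 = 111.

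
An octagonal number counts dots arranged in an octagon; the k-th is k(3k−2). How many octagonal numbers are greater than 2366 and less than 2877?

The n-th octagonal number is n(3n−2).
Smallest index with value > 2366: n = 29 (giving 2465).
Largest index with value < 2877: n = 31 (giving 2821).
Indices 29 through 31: 3 terms.

3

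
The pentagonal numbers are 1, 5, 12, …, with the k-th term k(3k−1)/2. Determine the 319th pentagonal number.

152482

The 319th pentagonal number is n(3n−1)/2 with n = 319.
319·(3·319 − 1)/2 = 319·956/2 = 319·478 = 152482.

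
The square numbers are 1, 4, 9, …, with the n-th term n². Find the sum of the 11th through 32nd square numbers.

11055

Σ_{i=11}^{32} i² = 11440 − 385 = 11055.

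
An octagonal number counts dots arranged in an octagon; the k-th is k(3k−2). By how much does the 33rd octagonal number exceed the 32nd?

Consecutive octagonal numbers differ by 6n − 5: here 6·33 − 5 = 193.

193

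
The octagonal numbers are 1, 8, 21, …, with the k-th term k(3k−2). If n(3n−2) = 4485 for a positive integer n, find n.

Set n(3n−2) = 4485, giving 3n² − 2n − 4485 = 0.
So n = (2 + 232) / 6 = 234/6 = 39.

39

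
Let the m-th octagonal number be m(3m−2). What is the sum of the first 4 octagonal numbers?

70

Σ i(3i−2) = 3Σi² − 2Σi over i = 1..4.
Σi = 10 and Σi² = 30.
3·30 − 2·10 = 70.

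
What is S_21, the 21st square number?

The 21st square number is n² with n = 21.
21² = 441.

441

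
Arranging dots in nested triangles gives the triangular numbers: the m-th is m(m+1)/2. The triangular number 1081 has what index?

46

Set n(n+1)/2 = 1081, giving n² + n − 2162 = 0.
The discriminant is 1 + 8·1081 = 8649, and √8649 = 93.
So n = (-1 + 93) / 2 = 92/2 = 46.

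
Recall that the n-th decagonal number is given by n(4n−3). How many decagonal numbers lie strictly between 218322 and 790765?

210

The n-th decagonal number is n(4n−3).
Smallest index with value > 218322: n = 235 (giving 220195).
Largest index with value < 790765: n = 444 (giving 787212).
Indices 235 through 444: 210 terms.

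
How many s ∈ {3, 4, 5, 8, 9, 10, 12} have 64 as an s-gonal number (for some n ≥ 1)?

s = 3: P(3, 10) = 55 and P(3, 11) = 66; 64 is not s-gonal.
s = 4: P(4, 8) = 64. ✓
s = 5: P(5, 6) = 51 and P(5, 7) = 70; 64 is not s-gonal.
s = 8: P(8, 4) = 40 and P(8, 5) = 65; 64 is not s-gonal.
s = 9: P(9, 4) = 46 and P(9, 5) = 75; 64 is not s-gonal.
s = 10: P(10, 4) = 52 and P(10, 5) = 85; 64 is not s-gonal.
s = 12: P(12, 4) = 64. ✓
Hits: s ∈ {4, 12} → 2.

2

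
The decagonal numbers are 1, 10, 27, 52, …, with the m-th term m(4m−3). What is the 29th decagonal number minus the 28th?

225

Consecutive decagonal numbers differ by 8n − 7: here 8·29 − 7 = 225.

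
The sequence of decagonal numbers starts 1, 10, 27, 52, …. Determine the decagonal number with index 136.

136·(4·136 − 3) = 136·541 = 73576.

73576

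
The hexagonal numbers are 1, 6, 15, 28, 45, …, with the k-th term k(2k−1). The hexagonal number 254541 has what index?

Set n(2n−1) = 254541, giving 2n² − n − 254541 = 0.
The discriminant is 1 + 8·254541 = 2036329, and √2036329 = 1427.
So n = (1 + 1427) / 4 = 1428/4 = 357.
Check: 357·(2·357 − 1) = 254541. ✓

357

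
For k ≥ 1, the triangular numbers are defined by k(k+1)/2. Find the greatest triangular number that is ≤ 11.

10

Solve n(n+1)/2 ≤ 11 for integer n.
n = 4 gives 10 ≤ 11, while n = 5 gives 15 > 11; so the answer is 10.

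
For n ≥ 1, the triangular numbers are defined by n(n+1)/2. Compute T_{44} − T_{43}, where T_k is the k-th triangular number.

Consecutive triangular numbers differ by n: T_{44} − T_{43} = 44.

44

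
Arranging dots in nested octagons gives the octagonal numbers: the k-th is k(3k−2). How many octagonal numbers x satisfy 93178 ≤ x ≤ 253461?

115

The n-th octagonal number is n(3n−2).
Smallest index with value ≥ 93178: n = 177 (giving 93633).
Largest index with value ≤ 253461: n = 291 (giving 253461).
Indices 177 through 291: 115 terms.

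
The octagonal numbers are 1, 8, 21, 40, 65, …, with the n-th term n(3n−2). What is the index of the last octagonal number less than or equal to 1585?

Solve n(3n−2) ≤ 1585 for integer n.
n = 23 gives 1541 ≤ 1585, while n = 24 gives 1680 > 1585; so the answer is index 23.

23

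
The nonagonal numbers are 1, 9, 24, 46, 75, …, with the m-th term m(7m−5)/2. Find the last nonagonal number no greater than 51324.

Solve n(7n−5)/2 ≤ 51324 for integer n.
n = 121 gives 50941 ≤ 51324, while n = 122 gives 51789 > 51324; so the answer is 50941.

50941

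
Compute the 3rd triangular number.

6

The 3rd triangular number is n(n+1)/2 with n = 3.
3·4/2 = 12/2 = 6.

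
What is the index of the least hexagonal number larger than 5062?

Solve n(2n−1) > 5062 for integer n.
The largest n with value ≤ 5062 is 50 (since 4950 ≤ 5062 < 5151), so the first above is n = 51, value 5151.

51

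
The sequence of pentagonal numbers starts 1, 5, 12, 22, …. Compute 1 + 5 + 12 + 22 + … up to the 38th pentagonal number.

Σ i(3i−1)/2 = (3Σi² − Σi) / 2 over i = 1..38.
Σi = 741 and Σi² = 19019.
(3·19019 − 1·741) / 2 = 56316/2 = 28158.

28158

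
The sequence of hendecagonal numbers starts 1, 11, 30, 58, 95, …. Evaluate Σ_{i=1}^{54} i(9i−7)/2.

237600

Σ i(9i−7)/2 = (9Σi² − 7Σi) / 2 over i = 1..54.
Σi = 1485 and Σi² = 53955.
(9·53955 − 7·1485) / 2 = 475200/2 = 237600.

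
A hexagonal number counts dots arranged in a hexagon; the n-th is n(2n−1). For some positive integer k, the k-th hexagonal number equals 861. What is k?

Set n(2n−1) = 861, giving 2n² − n − 861 = 0.
The discriminant is 1 + 8·861 = 6889, and √6889 = 83.
So n = (1 + 83) / 4 = 84/4 = 21.

21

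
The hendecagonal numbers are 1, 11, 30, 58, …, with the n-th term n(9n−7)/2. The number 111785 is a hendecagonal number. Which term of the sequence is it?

158

Set n(9n−7)/2 = 111785, giving 9n² − 7n − 223570 = 0.
The discriminant is 49 + 72·111785 = 8048569, and √8048569 = 2837.
So n = (7 + 2837) / 18 = 2844/18 = 158.
Check: 158·(9·158 − 7)/2 = 111785. ✓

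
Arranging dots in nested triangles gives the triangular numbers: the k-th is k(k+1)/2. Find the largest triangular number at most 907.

903

Solve n(n+1)/2 ≤ 907 for integer n.
n = 42 gives 903 ≤ 907, while n = 43 gives 946 > 907; so the answer is 903.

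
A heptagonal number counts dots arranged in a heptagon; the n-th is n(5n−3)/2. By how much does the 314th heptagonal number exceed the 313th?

1566

Consecutive heptagonal numbers differ by 5n − 4: here 5·314 − 4 = 1566.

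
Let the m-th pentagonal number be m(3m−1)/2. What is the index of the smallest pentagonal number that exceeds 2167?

Solve n(3n−1)/2 > 2167 for integer n.
The largest n with value ≤ 2167 is 38 (since 2147 ≤ 2167 < 2262), so the first above is n = 39, value 2262.

39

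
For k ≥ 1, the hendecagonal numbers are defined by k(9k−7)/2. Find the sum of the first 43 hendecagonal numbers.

Σ i(9i−7)/2 = (9Σi² − 7Σi) / 2 over i = 1..43.
Σi = 946 and Σi² = 27434.
(9·27434 − 7·946) / 2 = 240284/2 = 120142.

120142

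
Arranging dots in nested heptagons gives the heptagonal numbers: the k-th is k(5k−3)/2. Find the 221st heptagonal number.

The 221st heptagonal number is n(5n−3)/2 with n = 221.
221·(5·221 − 3)/2 = 221·1102/2 = 221·551 = 121771.

121771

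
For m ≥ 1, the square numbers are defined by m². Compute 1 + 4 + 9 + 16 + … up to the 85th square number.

Σ_{i=1}^{85} i² = 85·86·171/6 = 208335.

208335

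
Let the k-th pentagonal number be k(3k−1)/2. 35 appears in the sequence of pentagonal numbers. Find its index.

5

Set n(3n−1)/2 = 35, giving 3n² − n − 70 = 0.
So n = (1 + 29) / 6 = 30/6 = 5.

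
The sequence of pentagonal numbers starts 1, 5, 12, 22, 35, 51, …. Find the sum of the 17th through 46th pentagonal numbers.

47550

Σ i(3i−1)/2 = (3Σi² − Σi) / 2 over i = 17..46.
Σi = 1081 − 136 = 945 and Σi² = 33511 − 1496 = 32015.
(3·32015 − 1·945) / 2 = 95100/2 = 47550.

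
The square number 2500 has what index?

50

We need n² = 2500, so n = √2500 = 50.
Check: 50² = 2500. ✓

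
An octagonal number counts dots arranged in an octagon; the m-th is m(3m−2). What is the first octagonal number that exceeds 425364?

425633

Solve n(3n−2) > 425364 for integer n.
The largest n with value ≤ 425364 is 376 (since 423376 ≤ 425364 < 425633), so the first above is n = 377, value 425633.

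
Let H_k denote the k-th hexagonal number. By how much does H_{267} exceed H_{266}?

Consecutive hexagonal numbers differ by 4n − 3: here 4·267 − 3 = 1065.

1065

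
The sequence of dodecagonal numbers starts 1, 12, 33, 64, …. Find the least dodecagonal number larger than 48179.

Solve n(5n−4) > 48179 for integer n.
The largest n with value ≤ 48179 is 98 (since 47628 ≤ 48179 < 48609), so the first above is n = 99, value 48609.

48609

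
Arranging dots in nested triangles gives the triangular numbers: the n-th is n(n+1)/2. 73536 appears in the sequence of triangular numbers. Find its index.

Set n(n+1)/2 = 73536, giving n² + n − 147072 = 0.
The discriminant is 1 + 8·73536 = 588289, and √588289 = 767.
So n = (-1 + 767) / 2 = 766/2 = 383.
Check: 383·384/2 = 73536. ✓

383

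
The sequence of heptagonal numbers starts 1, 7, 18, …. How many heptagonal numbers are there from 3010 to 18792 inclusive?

53

The n-th heptagonal number is n(5n−3)/2.
Smallest index with value ≥ 3010: n = 35 (giving 3010).
Largest index with value ≤ 18792: n = 87 (giving 18792).
Indices 35 through 87: 53 terms.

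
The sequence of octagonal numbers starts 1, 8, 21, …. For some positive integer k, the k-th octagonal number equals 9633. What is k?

Set n(3n−2) = 9633, giving 3n² − 2n − 9633 = 0.
The discriminant is 4 + 12·9633 = 115600, and √115600 = 340.
So n = (2 + 340) / 6 = 342/6 = 57.

57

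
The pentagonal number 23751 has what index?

126

Set n(3n−1)/2 = 23751, giving 3n² − n − 47502 = 0.
The discriminant is 1 + 24·23751 = 570025, and √570025 = 755.
So n = (1 + 755) / 6 = 756/6 = 126.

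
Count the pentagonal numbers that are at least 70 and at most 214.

6

The n-th pentagonal number is n(3n−1)/2.
Smallest index with value ≥ 70: n = 7 (giving 70).
Largest index with value ≤ 214: n = 12 (giving 210).
Indices 7 through 12: 6 terms.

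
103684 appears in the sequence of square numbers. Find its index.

We need n² = 103684, so n = √103684 = 322.
Check: 322² = 103684. ✓

322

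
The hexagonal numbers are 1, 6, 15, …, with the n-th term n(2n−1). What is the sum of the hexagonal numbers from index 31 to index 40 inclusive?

Σ i(2i−1) = 2Σi² − Σi over i = 31..40.
Σi = 820 − 465 = 355 and Σi² = 22140 − 9455 = 12685.
2·12685 − 1·355 = 25015.

25015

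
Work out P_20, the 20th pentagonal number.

The 20th pentagonal number is n(3n−1)/2 with n = 20.
20·(3·20 − 1)/2 = 20·59/2 = 590.

590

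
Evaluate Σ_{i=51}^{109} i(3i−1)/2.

Σ i(3i−1)/2 = (3Σi² − Σi) / 2 over i = 51..109.
Σi = 5995 − 1275 = 4720 and Σi² = 437635 − 42925 = 394710.
(3·394710 − 1·4720) / 2 = 1179410/2 = 589705.

589705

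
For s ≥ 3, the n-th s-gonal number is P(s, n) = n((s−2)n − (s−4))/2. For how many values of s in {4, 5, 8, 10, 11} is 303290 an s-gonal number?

1

s = 4: P(4, 550) = 302500 and P(4, 551) = 303601; 303290 is not s-gonal.
s = 5: P(5, 449) = 302177 and P(5, 450) = 303525; 303290 is not s-gonal.
s = 8: P(8, 318) = 302736 and P(8, 319) = 304645; 303290 is not s-gonal.
s = 10: P(10, 275) = 301675 and P(10, 276) = 303876; 303290 is not s-gonal.
s = 11: P(11, 260) = 303290. ✓
Hits: s ∈ {11} → 1.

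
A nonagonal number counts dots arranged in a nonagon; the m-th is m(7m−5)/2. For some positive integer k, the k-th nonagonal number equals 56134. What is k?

Set n(7n−5)/2 = 56134, giving 7n² − 5n − 112268 = 0.
The discriminant is 25 + 56·56134 = 3143529, and √3143529 = 1773.
So n = (5 + 1773) / 14 = 1778/14 = 127.

127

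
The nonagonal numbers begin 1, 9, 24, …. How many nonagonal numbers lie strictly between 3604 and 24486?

51

The n-th nonagonal number is n(7n−5)/2.
Smallest index with value > 3604: n = 33 (giving 3729).
Largest index with value < 24486: n = 83 (giving 23904).
Indices 33 through 83: 51 terms.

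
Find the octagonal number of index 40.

4720

The 40th octagonal number is n(3n−2) with n = 40.
40·(3·40 − 2) = 40·118 = 4720.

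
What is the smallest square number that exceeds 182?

196

Solve n² > 182 for integer n.
The largest n with value ≤ 182 is 13 (since 169 ≤ 182 < 196), so the first above is n = 14, value 196.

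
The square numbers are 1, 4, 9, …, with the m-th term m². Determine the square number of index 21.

441

21² = 441.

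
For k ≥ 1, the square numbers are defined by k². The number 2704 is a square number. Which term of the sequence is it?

We need n² = 2704, so n = √2704 = 52.
Check: 52² = 2704. ✓

52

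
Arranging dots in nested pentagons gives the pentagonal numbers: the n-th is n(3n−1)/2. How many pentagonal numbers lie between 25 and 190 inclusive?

The n-th pentagonal number is n(3n−1)/2.
Smallest index with value ≥ 25: n = 5 (giving 35).
Largest index with value ≤ 190: n = 11 (giving 176).
Indices 5 through 11: 7 terms.

7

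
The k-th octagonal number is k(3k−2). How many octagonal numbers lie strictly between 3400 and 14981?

The n-th octagonal number is n(3n−2).
Smallest index with value > 3400: n = 35 (giving 3605).
Largest index with value < 14981: n = 70 (giving 14560).
Indices 35 through 70: 36 terms.

36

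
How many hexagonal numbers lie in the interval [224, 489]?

The n-th hexagonal number is n(2n−1).
Smallest index with value ≥ 224: n = 11 (giving 231).
Largest index with value ≤ 489: n = 15 (giving 435).
Indices 11 through 15: 5 terms.

5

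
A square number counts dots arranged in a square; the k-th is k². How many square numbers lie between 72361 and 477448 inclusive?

The n-th square number is n².
Smallest index with value ≥ 72361: n = 269 (giving 72361).
Largest index with value ≤ 477448: n = 690 (giving 476100).
Indices 269 through 690: 422 terms.

422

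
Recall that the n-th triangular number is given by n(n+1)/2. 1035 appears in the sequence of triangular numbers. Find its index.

45

Set n(n+1)/2 = 1035, giving n² + n − 2070 = 0.
The discriminant is 1 + 8·1035 = 8281, and √8281 = 91.
So n = (-1 + 91) / 2 = 90/2 = 45.
Check: 45·46/2 = 1035. ✓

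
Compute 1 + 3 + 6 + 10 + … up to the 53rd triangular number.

Σ i(i+1)/2 = (Σi² + Σi) / 2 over i = 1..53.
Σi = 1431 and Σi² = 51039.
(1·51039 + 1·1431) / 2 = 52470/2 = 26235.

26235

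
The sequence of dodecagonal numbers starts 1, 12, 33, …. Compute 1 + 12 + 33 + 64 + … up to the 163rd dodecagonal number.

Σ i(5i−4) = 5Σi² − 4Σi over i = 1..163.
Σi = 13366 and Σi² = 1456894.
5·1456894 − 4·13366 = 7231006.

7231006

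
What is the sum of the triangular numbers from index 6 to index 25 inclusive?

2890

Σ i(i+1)/2 = (Σi² + Σi) / 2 over i = 6..25.
Σi = 325 − 15 = 310 and Σi² = 5525 − 55 = 5470.
(1·5470 + 1·310) / 2 = 5780/2 = 2890.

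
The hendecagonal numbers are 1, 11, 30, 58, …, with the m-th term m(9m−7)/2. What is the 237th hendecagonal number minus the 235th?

4241

237·(9·237 − 7)/2 = 251931 and 235·(9·235 − 7)/2 = 247690.
Difference: 251931 − 247690 = 4241.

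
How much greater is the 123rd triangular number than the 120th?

123·124/2 = 7626 and 120·121/2 = 7260.
Difference: 7626 − 7260 = 366.

366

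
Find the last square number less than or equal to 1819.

1764

Solve n² ≤ 1819 for integer n.
n = 42 gives 1764 ≤ 1819, while n = 43 gives 1849 > 1819; so the answer is 1764.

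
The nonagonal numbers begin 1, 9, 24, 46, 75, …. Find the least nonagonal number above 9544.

9699

Solve n(7n−5)/2 > 9544 for integer n.
The largest n with value ≤ 9544 is 52 (since 9334 ≤ 9544 < 9699), so the first above is n = 53, value 9699.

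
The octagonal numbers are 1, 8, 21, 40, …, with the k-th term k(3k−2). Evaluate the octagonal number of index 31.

31·(3·31 − 2) = 31·91 = 2821.

2821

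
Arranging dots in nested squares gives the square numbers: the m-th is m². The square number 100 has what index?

10

We need n² = 100, so n = √100 = 10.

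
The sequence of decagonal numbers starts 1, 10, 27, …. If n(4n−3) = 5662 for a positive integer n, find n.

Set n(4n−3) = 5662, giving 4n² − 3n − 5662 = 0.
So n = (3 + 301) / 8 = 304/8 = 38.

38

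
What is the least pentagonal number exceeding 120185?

120842

Solve n(3n−1)/2 > 120185 for integer n.
The largest n with value ≤ 120185 is 283 (since 119992 ≤ 120185 < 120842), so the first above is n = 284, value 120842.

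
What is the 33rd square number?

1089

The 33rd square number is n² with n = 33.
33² = 1089.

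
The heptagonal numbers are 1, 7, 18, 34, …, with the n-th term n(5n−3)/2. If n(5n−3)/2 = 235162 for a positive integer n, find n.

307

Set n(5n−3)/2 = 235162, giving 5n² − 3n − 470324 = 0.
The discriminant is 9 + 40·235162 = 9406489, and √9406489 = 3067.
So n = (3 + 3067) / 10 = 3070/10 = 307.
Check: 307·(5·307 − 3)/2 = 235162. ✓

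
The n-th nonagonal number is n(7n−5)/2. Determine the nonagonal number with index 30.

3075

The 30th nonagonal number is n(7n−5)/2 with n = 30.
30·(7·30 − 5)/2 = 30·205/2 = 3075.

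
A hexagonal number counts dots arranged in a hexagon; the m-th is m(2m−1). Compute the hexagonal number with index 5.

45

The 5th hexagonal number is n(2n−1) with n = 5.
5·(2·5 − 1) = 5·9 = 45.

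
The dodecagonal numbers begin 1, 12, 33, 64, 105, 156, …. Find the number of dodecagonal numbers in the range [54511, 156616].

73

The n-th dodecagonal number is n(5n−4).
Smallest index with value ≥ 54511: n = 105 (giving 54705).
Largest index with value ≤ 156616: n = 177 (giving 155937).
Indices 105 through 177: 73 terms.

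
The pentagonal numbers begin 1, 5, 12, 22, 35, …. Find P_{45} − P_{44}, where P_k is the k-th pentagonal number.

133

Consecutive pentagonal numbers differ by 3n − 2: here 3·45 − 2 = 133.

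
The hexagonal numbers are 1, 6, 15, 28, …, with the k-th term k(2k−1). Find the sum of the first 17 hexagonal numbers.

3417

Σ i(2i−1) = 2Σi² − Σi over i = 1..17.
Σi = 153 and Σi² = 1785.
2·1785 − 1·153 = 3417.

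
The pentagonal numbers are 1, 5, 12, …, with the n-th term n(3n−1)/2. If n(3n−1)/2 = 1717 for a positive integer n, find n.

Set n(3n−1)/2 = 1717, giving 3n² − n − 3434 = 0.
The discriminant is 1 + 24·1717 = 41209, and √41209 = 203.
So n = (1 + 203) / 6 = 204/6 = 34.

34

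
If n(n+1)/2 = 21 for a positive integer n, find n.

Set n(n+1)/2 = 21, giving n² + n − 42 = 0.
So n = (-1 + 13) / 2 = 12/2 = 6.
Check: 6·7/2 = 21. ✓

6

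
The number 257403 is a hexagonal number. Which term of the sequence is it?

Set n(2n−1) = 257403, giving 2n² − n − 257403 = 0.
So n = (1 + 1435) / 4 = 1436/4 = 359.
Check: 359·(2·359 − 1) = 257403. ✓

359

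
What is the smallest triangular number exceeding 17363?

17391

Solve n(n+1)/2 > 17363 for integer n.
The largest n with value ≤ 17363 is 185 (since 17205 ≤ 17363 < 17391), so the first above is n = 186, value 17391.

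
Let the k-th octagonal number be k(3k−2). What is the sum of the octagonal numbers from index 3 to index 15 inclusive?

Σ i(3i−2) = 3Σi² − 2Σi over i = 3..15.
Σi = 120 − 3 = 117 and Σi² = 1240 − 5 = 1235.
3·1235 − 2·117 = 3471.

3471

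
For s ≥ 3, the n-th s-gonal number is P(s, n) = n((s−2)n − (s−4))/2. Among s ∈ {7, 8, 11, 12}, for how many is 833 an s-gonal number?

2

s = 7: P(7, 18) = 783 and P(7, 19) = 874; 833 is not s-gonal.
s = 8: P(8, 17) = 833. ✓
s = 11: P(11, 14) = 833. ✓
s = 12: P(12, 13) = 793 and P(12, 14) = 924; 833 is not s-gonal.
Hits: s ∈ {8, 11} → 2.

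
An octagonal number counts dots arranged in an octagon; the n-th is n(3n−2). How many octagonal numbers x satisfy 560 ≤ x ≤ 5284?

29

The n-th octagonal number is n(3n−2).
Smallest index with value ≥ 560: n = 14 (giving 560).
Largest index with value ≤ 5284: n = 42 (giving 5208).
Indices 14 through 42: 29 terms.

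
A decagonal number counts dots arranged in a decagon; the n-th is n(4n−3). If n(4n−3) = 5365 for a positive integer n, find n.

37

Set n(4n−3) = 5365, giving 4n² − 3n − 5365 = 0.
So n = (3 + 293) / 8 = 296/8 = 37.
Check: 37·(4·37 − 3) = 5365. ✓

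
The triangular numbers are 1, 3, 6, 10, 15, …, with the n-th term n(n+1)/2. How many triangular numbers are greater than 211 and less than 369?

The n-th triangular number is n(n+1)/2.
Smallest index with value > 211: n = 21 (giving 231).
Largest index with value < 369: n = 26 (giving 351).
Indices 21 through 26: 6 terms.

6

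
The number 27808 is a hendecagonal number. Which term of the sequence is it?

79

Set n(9n−7)/2 = 27808, giving 9n² − 7n − 55616 = 0.
So n = (7 + 1415) / 18 = 1422/18 = 79.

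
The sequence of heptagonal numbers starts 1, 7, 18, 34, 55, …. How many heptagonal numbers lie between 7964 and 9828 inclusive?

7

The n-th heptagonal number is n(5n−3)/2.
Smallest index with value ≥ 7964: n = 57 (giving 8037).
Largest index with value ≤ 9828: n = 63 (giving 9828).
Indices 57 through 63: 7 terms.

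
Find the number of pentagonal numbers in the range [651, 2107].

17

The n-th pentagonal number is n(3n−1)/2.
Smallest index with value ≥ 651: n = 21 (giving 651).
Largest index with value ≤ 2107: n = 37 (giving 2035).
Indices 21 through 37: 17 terms.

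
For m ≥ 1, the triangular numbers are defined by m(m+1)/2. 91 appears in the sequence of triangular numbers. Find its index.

13

Set n(n+1)/2 = 91, giving n² + n − 182 = 0.
So n = (-1 + 27) / 2 = 26/2 = 13.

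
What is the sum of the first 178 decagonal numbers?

7535363

Σ i(4i−3) = 4Σi² − 3Σi over i = 1..178.
Σi = 15931 and Σi² = 1895789.
4·1895789 − 3·15931 = 7535363.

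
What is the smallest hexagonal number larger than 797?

Solve n(2n−1) > 797 for integer n.
The largest n with value ≤ 797 is 20 (since 780 ≤ 797 < 861), so the first above is n = 21, value 861.

861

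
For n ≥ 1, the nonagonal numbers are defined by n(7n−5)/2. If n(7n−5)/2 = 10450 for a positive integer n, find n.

Set n(7n−5)/2 = 10450, giving 7n² − 5n − 20900 = 0.
The discriminant is 25 + 56·10450 = 585225, and √585225 = 765.
So n = (5 + 765) / 14 = 770/14 = 55.

55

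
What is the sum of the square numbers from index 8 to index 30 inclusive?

9315

Σ_{i=8}^{30} i² = 9455 − 140 = 9315.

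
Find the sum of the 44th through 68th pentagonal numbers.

Σ i(3i−1)/2 = (3Σi² − Σi) / 2 over i = 44..68.
Σi = 2346 − 946 = 1400 and Σi² = 107134 − 27434 = 79700.
(3·79700 − 1·1400) / 2 = 237700/2 = 118850.

118850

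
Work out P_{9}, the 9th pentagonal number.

The 9th pentagonal number is n(3n−1)/2 with n = 9.
9·(3·9 − 1)/2 = 9·26/2 = 9·13 = 117.

117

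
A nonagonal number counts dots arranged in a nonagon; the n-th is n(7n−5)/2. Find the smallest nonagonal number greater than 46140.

46806

Solve n(7n−5)/2 > 46140 for integer n.
The largest n with value ≤ 46140 is 115 (since 46000 ≤ 46140 < 46806), so the first above is n = 116, value 46806.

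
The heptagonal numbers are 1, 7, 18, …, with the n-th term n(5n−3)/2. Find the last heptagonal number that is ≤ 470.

Solve n(5n−3)/2 ≤ 470 for integer n.
n = 14 gives 469 ≤ 470, while n = 15 gives 540 > 470; so the answer is 469.

469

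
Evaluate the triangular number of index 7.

28

The 7th triangular number is n(n+1)/2 with n = 7.
7·8/2 = 56/2 = 28.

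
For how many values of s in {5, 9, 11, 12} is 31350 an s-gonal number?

s = 5: P(5, 144) = 31032 and P(5, 145) = 31465; 31350 is not s-gonal.
s = 9: P(9, 95) = 31350. ✓
s = 11: P(11, 83) = 30710 and P(11, 84) = 31458; 31350 is not s-gonal.
s = 12: P(12, 79) = 30889 and P(12, 80) = 31680; 31350 is not s-gonal.
Hits: s ∈ {9} → 1.

1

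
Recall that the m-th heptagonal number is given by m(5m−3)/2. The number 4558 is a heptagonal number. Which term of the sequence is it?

Set n(5n−3)/2 = 4558, giving 5n² − 3n − 9116 = 0.
The discriminant is 9 + 40·4558 = 182329, and √182329 = 427.
So n = (3 + 427) / 10 = 430/10 = 43.

43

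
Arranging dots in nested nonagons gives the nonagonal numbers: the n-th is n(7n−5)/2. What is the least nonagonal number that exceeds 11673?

12036

Solve n(7n−5)/2 > 11673 for integer n.
The largest n with value ≤ 11673 is 58 (since 11629 ≤ 11673 < 12036), so the first above is n = 59, value 12036.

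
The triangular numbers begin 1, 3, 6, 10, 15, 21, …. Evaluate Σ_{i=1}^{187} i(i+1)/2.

1107414

Σ i(i+1)/2 = (Σi² + Σi) / 2 over i = 1..187.
Σi = 17578 and Σi² = 2197250.
(1·2197250 + 1·17578) / 2 = 2214828/2 = 1107414.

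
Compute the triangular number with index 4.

4·5/2 = 20/2 = 10.

10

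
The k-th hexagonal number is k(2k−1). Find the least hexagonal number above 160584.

Solve n(2n−1) > 160584 for integer n.
The largest n with value ≤ 160584 is 283 (since 159895 ≤ 160584 < 161028), so the first above is n = 284, value 161028.

161028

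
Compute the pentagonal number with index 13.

247

The 13th pentagonal number is n(3n−1)/2 with n = 13.
13·(3·13 − 1)/2 = 13·38/2 = 13·19 = 247.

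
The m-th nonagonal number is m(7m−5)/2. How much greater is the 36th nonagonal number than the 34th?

485

36·(7·36 − 5)/2 = 4446 and 34·(7·34 − 5)/2 = 3961.
Difference: 4446 − 3961 = 485.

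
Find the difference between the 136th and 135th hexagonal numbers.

541

Consecutive hexagonal numbers differ by 4n − 3: here 4·136 − 3 = 541.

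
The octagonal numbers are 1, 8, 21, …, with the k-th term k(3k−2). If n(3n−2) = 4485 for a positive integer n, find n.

39

Set n(3n−2) = 4485, giving 3n² − 2n − 4485 = 0.
The discriminant is 4 + 12·4485 = 53824, and √53824 = 232.
So n = (2 + 232) / 6 = 234/6 = 39.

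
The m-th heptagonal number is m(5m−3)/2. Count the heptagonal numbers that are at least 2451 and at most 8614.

28

The n-th heptagonal number is n(5n−3)/2.
Smallest index with value ≥ 2451: n = 32 (giving 2512).
Largest index with value ≤ 8614: n = 59 (giving 8614).
Indices 32 through 59: 28 terms.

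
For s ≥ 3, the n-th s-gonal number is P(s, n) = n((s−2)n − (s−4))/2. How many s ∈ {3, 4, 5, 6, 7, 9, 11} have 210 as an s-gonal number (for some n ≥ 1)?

s = 3: P(3, 20) = 210. ✓
s = 4: P(4, 14) = 196 and P(4, 15) = 225; 210 is not s-gonal.
s = 5: P(5, 12) = 210. ✓
s = 6: P(6, 10) = 190 and P(6, 11) = 231; 210 is not s-gonal.
s = 7: P(7, 9) = 189 and P(7, 10) = 235; 210 is not s-gonal.
s = 9: P(9, 8) = 204 and P(9, 9) = 261; 210 is not s-gonal.
s = 11: P(11, 7) = 196 and P(11, 8) = 260; 210 is not s-gonal.
Hits: s ∈ {3, 5} → 2.

2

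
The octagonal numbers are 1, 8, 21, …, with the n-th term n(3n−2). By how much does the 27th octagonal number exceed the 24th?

27·(3·27 − 2) = 2133 and 24·(3·24 − 2) = 1680.
Difference: 2133 − 1680 = 453.

453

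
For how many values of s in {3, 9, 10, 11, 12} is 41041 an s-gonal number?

2

s = 3: P(3, 286) = 41041. ✓
s = 9: P(9, 108) = 40554 and P(9, 109) = 41311; 41041 is not s-gonal.
s = 10: P(10, 101) = 40501 and P(10, 102) = 41310; 41041 is not s-gonal.
s = 11: P(11, 95) = 40280 and P(11, 96) = 41136; 41041 is not s-gonal.
s = 12: P(12, 91) = 41041. ✓
Hits: s ∈ {3, 12} → 2.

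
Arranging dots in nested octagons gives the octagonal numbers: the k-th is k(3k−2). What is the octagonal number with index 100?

29800

100·(3·100 − 2) = 100·298 = 29800.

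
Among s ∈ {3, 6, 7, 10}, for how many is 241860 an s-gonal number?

2

s = 3: P(3, 695) = 241860. ✓
s = 6: P(6, 348) = 241860. ✓
s = 7: P(7, 311) = 241336 and P(7, 312) = 242892; 241860 is not s-gonal.
s = 10: P(10, 246) = 241326 and P(10, 247) = 243295; 241860 is not s-gonal.
Hits: s ∈ {3, 6} → 2.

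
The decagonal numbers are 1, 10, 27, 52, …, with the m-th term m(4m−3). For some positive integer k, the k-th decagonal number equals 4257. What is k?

33

Set n(4n−3) = 4257, giving 4n² − 3n − 4257 = 0.
The discriminant is 9 + 16·4257 = 68121, and √68121 = 261.
So n = (3 + 261) / 8 = 264/8 = 33.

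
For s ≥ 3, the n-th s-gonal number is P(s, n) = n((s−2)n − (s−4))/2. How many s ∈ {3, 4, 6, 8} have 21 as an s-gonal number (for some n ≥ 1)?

s = 3: P(3, 6) = 21. ✓
s = 4: P(4, 4) = 16 and P(4, 5) = 25; 21 is not s-gonal.
s = 6: P(6, 3) = 15 and P(6, 4) = 28; 21 is not s-gonal.
s = 8: P(8, 3) = 21. ✓
Hits: s ∈ {3, 8} → 2.

2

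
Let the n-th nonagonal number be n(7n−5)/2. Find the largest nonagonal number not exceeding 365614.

364344

Solve n(7n−5)/2 ≤ 365614 for integer n.
n = 323 gives 364344 ≤ 365614, while n = 324 gives 366606 > 365614; so the answer is 364344.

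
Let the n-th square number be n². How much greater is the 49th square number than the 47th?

192

49² = 2401 and 47² = 2209.
Difference: 2401 − 2209 = 192.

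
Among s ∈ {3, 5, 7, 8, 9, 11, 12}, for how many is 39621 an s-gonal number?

s = 3: P(3, 281) = 39621. ✓
s = 5: P(5, 162) = 39285 and P(5, 163) = 39772; 39621 is not s-gonal.
s = 7: P(7, 126) = 39501 and P(7, 127) = 40132; 39621 is not s-gonal.
s = 8: P(8, 115) = 39445 and P(8, 116) = 40136; 39621 is not s-gonal.
s = 9: P(9, 106) = 39061 and P(9, 107) = 39804; 39621 is not s-gonal.
s = 11: P(11, 94) = 39433 and P(11, 95) = 40280; 39621 is not s-gonal.
s = 12: P(12, 89) = 39249 and P(12, 90) = 40140; 39621 is not s-gonal.
Hits: s ∈ {3} → 1.

1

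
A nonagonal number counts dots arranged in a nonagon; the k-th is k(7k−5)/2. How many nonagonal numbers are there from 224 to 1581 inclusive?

The n-th nonagonal number is n(7n−5)/2.
Smallest index with value ≥ 224: n = 9 (giving 261).
Largest index with value ≤ 1581: n = 21 (giving 1491).
Indices 9 through 21: 13 terms.

13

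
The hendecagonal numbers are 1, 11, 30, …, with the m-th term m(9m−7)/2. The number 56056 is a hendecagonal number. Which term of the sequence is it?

112

Set n(9n−7)/2 = 56056, giving 9n² − 7n − 112112 = 0.
The discriminant is 49 + 72·56056 = 4036081, and √4036081 = 2009.
So n = (7 + 2009) / 18 = 2016/18 = 112.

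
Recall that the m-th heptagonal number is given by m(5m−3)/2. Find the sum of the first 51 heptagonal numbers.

Σ i(5i−3)/2 = (5Σi² − 3Σi) / 2 over i = 1..51.
Σi = 1326 and Σi² = 45526.
(5·45526 − 3·1326) / 2 = 223652/2 = 111826.

111826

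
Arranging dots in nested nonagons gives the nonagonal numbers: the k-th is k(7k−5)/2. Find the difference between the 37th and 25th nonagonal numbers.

37·(7·37 − 5)/2 = 4699 and 25·(7·25 − 5)/2 = 2125.
Difference: 4699 − 2125 = 2574.

2574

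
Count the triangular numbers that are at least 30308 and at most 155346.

311

The n-th triangular number is n(n+1)/2.
Smallest index with value ≥ 30308: n = 246 (giving 30381).
Largest index with value ≤ 155346: n = 556 (giving 154846).
Indices 246 through 556: 311 terms.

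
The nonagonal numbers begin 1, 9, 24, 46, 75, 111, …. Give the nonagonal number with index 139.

67276

The 139th nonagonal number is n(7n−5)/2 with n = 139.
139·(7·139 − 5)/2 = 139·968/2 = 139·484 = 67276.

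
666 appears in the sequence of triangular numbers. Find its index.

Set n(n+1)/2 = 666, giving n² + n − 1332 = 0.
So n = (-1 + 73) / 2 = 72/2 = 36.

36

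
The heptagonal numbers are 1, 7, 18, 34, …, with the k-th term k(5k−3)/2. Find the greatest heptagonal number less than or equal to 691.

Solve n(5n−3)/2 ≤ 691 for integer n.
n = 16 gives 616 ≤ 691, while n = 17 gives 697 > 691; so the answer is 616.

616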